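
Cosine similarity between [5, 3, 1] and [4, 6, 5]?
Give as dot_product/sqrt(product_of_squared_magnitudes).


dot = 43. |a|^2 = 35, |b|^2 = 77. cos = 43/sqrt(2695).

43/sqrt(2695)


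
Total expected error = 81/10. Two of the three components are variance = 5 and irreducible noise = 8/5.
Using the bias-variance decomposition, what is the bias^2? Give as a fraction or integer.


Total error = bias^2 + variance + irreducible noise. So bias^2 = 81/10 - 5 - 8/5 = 3/2.

3/2


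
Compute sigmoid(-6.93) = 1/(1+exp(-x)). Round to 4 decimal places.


sigma(-6.93) = 1/(1+e^(6.93)) = 1/(1+1022.493980) = 1/1023.493980 = 0.0010.

0.0010


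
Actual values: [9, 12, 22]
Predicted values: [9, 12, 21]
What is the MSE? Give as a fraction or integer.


MSE = (1/3) * ((9-9)^2=0 + (12-12)^2=0 + (22-21)^2=1). Sum = 1. MSE = 1/3.

1/3


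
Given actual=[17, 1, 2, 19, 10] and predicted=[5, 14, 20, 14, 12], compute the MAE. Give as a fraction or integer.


MAE = (1/5) * (|17-5|=12 + |1-14|=13 + |2-20|=18 + |19-14|=5 + |10-12|=2). Sum = 50. MAE = 10.

10


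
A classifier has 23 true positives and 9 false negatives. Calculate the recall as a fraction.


Recall = TP / (TP + FN) = 23 / 32 = 23/32.

23/32


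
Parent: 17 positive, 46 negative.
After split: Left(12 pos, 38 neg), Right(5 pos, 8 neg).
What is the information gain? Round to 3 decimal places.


H(parent) = 0.8412. H(left) = 0.7950, H(right) = 0.9612. Weighted = (50/63)*0.7950 + (13/63)*0.9612 = 0.8293. IG = 0.8412 - 0.8293 = 0.0119, which rounds to 0.012.

0.012


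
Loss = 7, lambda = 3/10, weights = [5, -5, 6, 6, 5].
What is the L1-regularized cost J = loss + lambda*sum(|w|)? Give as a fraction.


L1 norm = sum(|w|) = 27. J = 7 + 3/10 * 27 = 151/10.

151/10


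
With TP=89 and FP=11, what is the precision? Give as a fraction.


Precision = TP / (TP + FP) = 89 / 100 = 89/100.

89/100


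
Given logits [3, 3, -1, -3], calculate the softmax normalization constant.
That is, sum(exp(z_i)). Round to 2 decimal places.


Denom = e^3=20.0855 + e^3=20.0855 + e^-1=0.3679 + e^-3=0.0498. Sum = 40.5887, which rounds to 40.59.

40.59


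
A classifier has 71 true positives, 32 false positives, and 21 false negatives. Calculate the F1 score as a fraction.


Precision = 71/103 = 71/103. Recall = 71/92 = 71/92. F1 = 2*P*R/(P+R) = 142/195.

142/195


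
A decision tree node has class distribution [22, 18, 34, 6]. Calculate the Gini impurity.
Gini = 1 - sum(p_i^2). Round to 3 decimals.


Total = 80. Proportions: 22/80, 18/80, 34/80, 6/80. sum(p_i^2) = 0.3125. Gini = 1 - 0.3125 = 0.6875, which rounds to 0.688.

0.688


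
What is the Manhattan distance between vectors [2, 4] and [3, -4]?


d = sum of absolute differences: |2-3|=1 + |4--4|=8 = 9.

9


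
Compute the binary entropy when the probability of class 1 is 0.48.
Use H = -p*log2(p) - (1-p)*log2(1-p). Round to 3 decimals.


H = -0.48*log2(0.48) - 0.52*log2(0.52) = 0.999.

0.999


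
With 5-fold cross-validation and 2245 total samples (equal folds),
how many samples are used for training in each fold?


Each validation fold has 2245/5 = 449 samples. Training set = 2245 - 449 = 1796.

1796


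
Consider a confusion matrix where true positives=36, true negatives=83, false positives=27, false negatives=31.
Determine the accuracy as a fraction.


Accuracy = (TP + TN) / (TP + TN + FP + FN) = (36 + 83) / 177 = 119/177.

119/177


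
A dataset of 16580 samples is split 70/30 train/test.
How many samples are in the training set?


Test set = 16580 * 30% = 4974. Training set = 16580 - 4974 = 11606.

11606


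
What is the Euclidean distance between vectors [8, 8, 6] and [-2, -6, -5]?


d = sqrt(sum of squared differences). (8--2)^2=100, (8--6)^2=196, (6--5)^2=121. Sum = 417.

sqrt(417)


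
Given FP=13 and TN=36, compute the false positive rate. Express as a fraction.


FPR = FP / (FP + TN) = 13 / 49 = 13/49.

13/49


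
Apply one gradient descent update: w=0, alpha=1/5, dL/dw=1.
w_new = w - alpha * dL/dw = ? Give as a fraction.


w_new = 0 - 1/5 * 1 = 0 - 1/5 = -1/5.

-1/5


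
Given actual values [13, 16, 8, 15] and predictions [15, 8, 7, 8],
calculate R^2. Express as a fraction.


Mean(y) = 13. SS_res = 118. SS_tot = 38. R^2 = 1 - 118/(38) = -40/19.

-40/19


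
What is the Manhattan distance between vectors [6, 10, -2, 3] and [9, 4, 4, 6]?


d = sum of absolute differences: |6-9|=3 + |10-4|=6 + |-2-4|=6 + |3-6|=3 = 18.

18


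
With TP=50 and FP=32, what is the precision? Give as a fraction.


Precision = TP / (TP + FP) = 50 / 82 = 25/41.

25/41


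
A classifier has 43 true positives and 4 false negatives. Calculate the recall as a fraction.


Recall = TP / (TP + FN) = 43 / 47 = 43/47.

43/47


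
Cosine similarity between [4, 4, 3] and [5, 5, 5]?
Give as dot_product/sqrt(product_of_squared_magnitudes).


dot = 55. |a|^2 = 41, |b|^2 = 75. cos = 55/sqrt(3075).

55/sqrt(3075)


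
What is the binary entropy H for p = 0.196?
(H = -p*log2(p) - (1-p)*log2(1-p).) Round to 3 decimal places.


H = -0.196*log2(0.196) - 0.804*log2(0.804) = 0.714.

0.714


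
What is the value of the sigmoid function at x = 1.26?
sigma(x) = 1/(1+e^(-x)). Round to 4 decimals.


sigma(1.26) = 1/(1+e^(-1.26)) = 1/(1+0.283654) = 1/1.283654 = 0.7790.

0.7790


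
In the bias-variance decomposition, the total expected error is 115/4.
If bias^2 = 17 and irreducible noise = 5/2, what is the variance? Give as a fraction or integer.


Total error = bias^2 + variance + irreducible noise. So variance = 115/4 - 17 - 5/2 = 37/4.

37/4


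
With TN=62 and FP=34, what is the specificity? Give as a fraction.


Specificity = TN / (TN + FP) = 62 / 96 = 31/48.

31/48


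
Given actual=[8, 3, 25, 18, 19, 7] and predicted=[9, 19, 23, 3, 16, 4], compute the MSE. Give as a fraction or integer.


MSE = (1/6) * ((8-9)^2=1 + (3-19)^2=256 + (25-23)^2=4 + (18-3)^2=225 + (19-16)^2=9 + (7-4)^2=9). Sum = 504. MSE = 84.

84


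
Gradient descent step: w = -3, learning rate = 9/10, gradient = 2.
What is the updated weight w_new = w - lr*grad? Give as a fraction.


w_new = -3 - 9/10 * 2 = -3 - 9/5 = -24/5.

-24/5


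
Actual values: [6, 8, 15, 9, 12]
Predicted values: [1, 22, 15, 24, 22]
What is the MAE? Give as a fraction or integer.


MAE = (1/5) * (|6-1|=5 + |8-22|=14 + |15-15|=0 + |9-24|=15 + |12-22|=10). Sum = 44. MAE = 44/5.

44/5


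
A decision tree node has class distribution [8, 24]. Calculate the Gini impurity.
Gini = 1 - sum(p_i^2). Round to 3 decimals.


Total = 32. Proportions: 8/32, 24/32. sum(p_i^2) = 0.6250. Gini = 1 - 0.6250 = 0.3750, which rounds to 0.375.

0.375


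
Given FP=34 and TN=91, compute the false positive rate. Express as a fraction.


FPR = FP / (FP + TN) = 34 / 125 = 34/125.

34/125


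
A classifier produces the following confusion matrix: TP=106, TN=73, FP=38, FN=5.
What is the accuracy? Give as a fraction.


Accuracy = (TP + TN) / (TP + TN + FP + FN) = (106 + 73) / 222 = 179/222.

179/222


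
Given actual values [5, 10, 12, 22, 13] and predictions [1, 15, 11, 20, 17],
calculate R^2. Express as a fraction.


Mean(y) = 62/5. SS_res = 62. SS_tot = 766/5. R^2 = 1 - 62/(766/5) = 228/383.

228/383


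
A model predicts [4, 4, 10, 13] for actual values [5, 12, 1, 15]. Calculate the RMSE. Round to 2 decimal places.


MSE = 37.5000. RMSE = sqrt(37.5000) = 6.12.

6.12


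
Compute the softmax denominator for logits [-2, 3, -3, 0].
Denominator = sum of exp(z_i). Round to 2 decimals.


Denom = e^-2=0.1353 + e^3=20.0855 + e^-3=0.0498 + e^0=1.0000. Sum = 21.2706, which rounds to 21.27.

21.27


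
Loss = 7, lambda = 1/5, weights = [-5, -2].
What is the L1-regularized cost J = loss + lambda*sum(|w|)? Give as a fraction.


L1 norm = sum(|w|) = 7. J = 7 + 1/5 * 7 = 42/5.

42/5


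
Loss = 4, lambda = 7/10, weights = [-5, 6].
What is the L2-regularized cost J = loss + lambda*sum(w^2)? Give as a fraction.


L2 sq norm = sum(w^2) = 61. J = 4 + 7/10 * 61 = 467/10.

467/10


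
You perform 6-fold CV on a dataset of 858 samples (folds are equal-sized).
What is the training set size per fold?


Each validation fold has 858/6 = 143 samples. Training set = 858 - 143 = 715.

715


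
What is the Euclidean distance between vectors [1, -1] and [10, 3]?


d = sqrt(sum of squared differences). (1-10)^2=81, (-1-3)^2=16. Sum = 97.

sqrt(97)


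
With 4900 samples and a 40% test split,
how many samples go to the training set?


Test set = 4900 * 40% = 1960. Training set = 4900 - 1960 = 2940.

2940


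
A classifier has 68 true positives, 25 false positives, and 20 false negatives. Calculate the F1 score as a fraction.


Precision = 68/93 = 68/93. Recall = 68/88 = 17/22. F1 = 2*P*R/(P+R) = 136/181.

136/181


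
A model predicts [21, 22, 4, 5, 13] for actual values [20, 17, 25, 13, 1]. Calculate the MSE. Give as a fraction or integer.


MSE = (1/5) * ((20-21)^2=1 + (17-22)^2=25 + (25-4)^2=441 + (13-5)^2=64 + (1-13)^2=144). Sum = 675. MSE = 135.

135


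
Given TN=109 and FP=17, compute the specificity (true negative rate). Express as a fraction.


Specificity = TN / (TN + FP) = 109 / 126 = 109/126.

109/126


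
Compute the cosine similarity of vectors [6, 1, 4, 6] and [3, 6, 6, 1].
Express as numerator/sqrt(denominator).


dot = 54. |a|^2 = 89, |b|^2 = 82. cos = 54/sqrt(7298).

54/sqrt(7298)


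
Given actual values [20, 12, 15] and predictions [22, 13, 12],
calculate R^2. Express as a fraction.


Mean(y) = 47/3. SS_res = 14. SS_tot = 98/3. R^2 = 1 - 14/(98/3) = 4/7.

4/7


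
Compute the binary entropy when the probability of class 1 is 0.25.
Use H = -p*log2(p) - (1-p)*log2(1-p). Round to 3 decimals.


H = -0.25*log2(0.25) - 0.75*log2(0.75) = 0.811.

0.811


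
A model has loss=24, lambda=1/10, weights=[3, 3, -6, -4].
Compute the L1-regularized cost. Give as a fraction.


L1 norm = sum(|w|) = 16. J = 24 + 1/10 * 16 = 128/5.

128/5


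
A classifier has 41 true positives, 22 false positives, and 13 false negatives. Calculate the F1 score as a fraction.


Precision = 41/63 = 41/63. Recall = 41/54 = 41/54. F1 = 2*P*R/(P+R) = 82/117.

82/117


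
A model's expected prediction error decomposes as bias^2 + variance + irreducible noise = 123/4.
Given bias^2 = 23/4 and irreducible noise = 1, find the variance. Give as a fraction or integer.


Total error = bias^2 + variance + irreducible noise. So variance = 123/4 - 23/4 - 1 = 24.

24


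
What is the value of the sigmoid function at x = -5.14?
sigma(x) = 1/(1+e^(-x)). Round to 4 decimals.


sigma(-5.14) = 1/(1+e^(5.14)) = 1/(1+170.715768) = 1/171.715768 = 0.0058.

0.0058


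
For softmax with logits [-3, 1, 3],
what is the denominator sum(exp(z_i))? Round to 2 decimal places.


Denom = e^-3=0.0498 + e^1=2.7183 + e^3=20.0855. Sum = 22.8536, which rounds to 22.85.

22.85


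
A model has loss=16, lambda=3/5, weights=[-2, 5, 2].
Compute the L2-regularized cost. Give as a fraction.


L2 sq norm = sum(w^2) = 33. J = 16 + 3/5 * 33 = 179/5.

179/5


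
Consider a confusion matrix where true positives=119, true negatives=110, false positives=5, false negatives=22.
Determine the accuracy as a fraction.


Accuracy = (TP + TN) / (TP + TN + FP + FN) = (119 + 110) / 256 = 229/256.

229/256


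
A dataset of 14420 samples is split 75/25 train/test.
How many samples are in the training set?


Test set = 14420 * 25% = 3605. Training set = 14420 - 3605 = 10815.

10815


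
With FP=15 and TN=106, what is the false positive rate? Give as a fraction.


FPR = FP / (FP + TN) = 15 / 121 = 15/121.

15/121


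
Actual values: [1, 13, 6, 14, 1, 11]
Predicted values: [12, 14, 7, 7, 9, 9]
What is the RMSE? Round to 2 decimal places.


MSE = 40.0000. RMSE = sqrt(40.0000) = 6.32.

6.32


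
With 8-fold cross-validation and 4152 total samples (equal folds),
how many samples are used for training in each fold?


Each validation fold has 4152/8 = 519 samples. Training set = 4152 - 519 = 3633.

3633


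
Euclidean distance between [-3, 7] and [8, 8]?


d = sqrt(sum of squared differences). (-3-8)^2=121, (7-8)^2=1. Sum = 122.

sqrt(122)


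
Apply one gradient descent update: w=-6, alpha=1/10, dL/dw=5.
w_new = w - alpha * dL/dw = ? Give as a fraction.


w_new = -6 - 1/10 * 5 = -6 - 1/2 = -13/2.

-13/2


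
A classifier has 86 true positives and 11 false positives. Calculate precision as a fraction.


Precision = TP / (TP + FP) = 86 / 97 = 86/97.

86/97


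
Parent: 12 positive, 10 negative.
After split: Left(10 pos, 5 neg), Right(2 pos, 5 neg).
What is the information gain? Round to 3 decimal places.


H(parent) = 0.9940. H(left) = 0.9183, H(right) = 0.8631. Weighted = (15/22)*0.9183 + (7/22)*0.8631 = 0.9007. IG = 0.9940 - 0.9007 = 0.0933, which rounds to 0.093.

0.093


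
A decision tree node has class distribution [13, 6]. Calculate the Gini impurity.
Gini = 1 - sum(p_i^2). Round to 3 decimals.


Total = 19. Proportions: 13/19, 6/19. sum(p_i^2) = 0.5679. Gini = 1 - 0.5679 = 0.4321, which rounds to 0.432.

0.432


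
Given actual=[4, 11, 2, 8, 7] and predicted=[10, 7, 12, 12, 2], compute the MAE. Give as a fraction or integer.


MAE = (1/5) * (|4-10|=6 + |11-7|=4 + |2-12|=10 + |8-12|=4 + |7-2|=5). Sum = 29. MAE = 29/5.

29/5


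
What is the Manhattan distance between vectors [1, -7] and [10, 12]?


d = sum of absolute differences: |1-10|=9 + |-7-12|=19 = 28.

28


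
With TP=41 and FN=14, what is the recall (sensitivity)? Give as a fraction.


Recall = TP / (TP + FN) = 41 / 55 = 41/55.

41/55


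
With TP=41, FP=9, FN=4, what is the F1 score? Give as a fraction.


Precision = 41/50 = 41/50. Recall = 41/45 = 41/45. F1 = 2*P*R/(P+R) = 82/95.

82/95


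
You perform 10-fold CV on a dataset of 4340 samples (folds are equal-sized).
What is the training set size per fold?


Each validation fold has 4340/10 = 434 samples. Training set = 4340 - 434 = 3906.

3906


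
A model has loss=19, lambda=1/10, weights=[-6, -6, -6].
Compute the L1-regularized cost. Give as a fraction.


L1 norm = sum(|w|) = 18. J = 19 + 1/10 * 18 = 104/5.

104/5


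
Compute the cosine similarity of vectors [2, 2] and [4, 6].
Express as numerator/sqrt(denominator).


dot = 20. |a|^2 = 8, |b|^2 = 52. cos = 20/sqrt(416).

20/sqrt(416)


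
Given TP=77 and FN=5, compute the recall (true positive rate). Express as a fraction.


Recall = TP / (TP + FN) = 77 / 82 = 77/82.

77/82


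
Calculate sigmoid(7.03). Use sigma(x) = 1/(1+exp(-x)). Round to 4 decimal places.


sigma(7.03) = 1/(1+e^(-7.03)) = 1/(1+0.000885) = 1/1.000885 = 0.9991.

0.9991


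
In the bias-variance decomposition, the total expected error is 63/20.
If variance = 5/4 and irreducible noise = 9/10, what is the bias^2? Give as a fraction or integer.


Total error = bias^2 + variance + irreducible noise. So bias^2 = 63/20 - 5/4 - 9/10 = 1.

1


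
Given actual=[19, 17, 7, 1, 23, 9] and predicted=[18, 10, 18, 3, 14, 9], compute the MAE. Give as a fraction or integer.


MAE = (1/6) * (|19-18|=1 + |17-10|=7 + |7-18|=11 + |1-3|=2 + |23-14|=9 + |9-9|=0). Sum = 30. MAE = 5.

5


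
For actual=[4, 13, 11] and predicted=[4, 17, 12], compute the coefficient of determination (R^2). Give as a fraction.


Mean(y) = 28/3. SS_res = 17. SS_tot = 134/3. R^2 = 1 - 17/(134/3) = 83/134.

83/134


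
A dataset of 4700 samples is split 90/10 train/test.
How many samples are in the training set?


Test set = 4700 * 10% = 470. Training set = 4700 - 470 = 4230.

4230


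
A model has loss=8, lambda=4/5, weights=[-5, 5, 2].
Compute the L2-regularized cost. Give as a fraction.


L2 sq norm = sum(w^2) = 54. J = 8 + 4/5 * 54 = 256/5.

256/5


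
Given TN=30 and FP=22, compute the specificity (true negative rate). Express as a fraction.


Specificity = TN / (TN + FP) = 30 / 52 = 15/26.

15/26


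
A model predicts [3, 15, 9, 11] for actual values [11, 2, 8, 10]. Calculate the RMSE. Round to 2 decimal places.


MSE = 58.7500. RMSE = sqrt(58.7500) = 7.66.

7.66


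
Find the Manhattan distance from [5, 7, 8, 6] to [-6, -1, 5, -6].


d = sum of absolute differences: |5--6|=11 + |7--1|=8 + |8-5|=3 + |6--6|=12 = 34.

34


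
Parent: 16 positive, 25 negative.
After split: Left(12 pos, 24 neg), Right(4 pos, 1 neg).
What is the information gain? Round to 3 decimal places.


H(parent) = 0.9650. H(left) = 0.9183, H(right) = 0.7219. Weighted = (36/41)*0.9183 + (5/41)*0.7219 = 0.8943. IG = 0.9650 - 0.8943 = 0.0707, which rounds to 0.071.

0.071


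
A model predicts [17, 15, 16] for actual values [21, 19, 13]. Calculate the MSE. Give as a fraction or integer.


MSE = (1/3) * ((21-17)^2=16 + (19-15)^2=16 + (13-16)^2=9). Sum = 41. MSE = 41/3.

41/3


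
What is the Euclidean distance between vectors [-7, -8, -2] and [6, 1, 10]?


d = sqrt(sum of squared differences). (-7-6)^2=169, (-8-1)^2=81, (-2-10)^2=144. Sum = 394.

sqrt(394)


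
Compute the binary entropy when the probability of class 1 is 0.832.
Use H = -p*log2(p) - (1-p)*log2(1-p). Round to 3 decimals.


H = -0.832*log2(0.832) - 0.168*log2(0.168) = 0.653.

0.653


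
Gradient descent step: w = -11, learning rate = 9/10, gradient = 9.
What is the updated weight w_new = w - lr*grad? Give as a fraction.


w_new = -11 - 9/10 * 9 = -11 - 81/10 = -191/10.

-191/10


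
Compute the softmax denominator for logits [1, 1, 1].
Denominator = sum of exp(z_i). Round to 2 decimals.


Denom = e^1=2.7183 + e^1=2.7183 + e^1=2.7183. Sum = 8.1549, which rounds to 8.15.

8.15


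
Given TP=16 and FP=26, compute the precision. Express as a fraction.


Precision = TP / (TP + FP) = 16 / 42 = 8/21.

8/21


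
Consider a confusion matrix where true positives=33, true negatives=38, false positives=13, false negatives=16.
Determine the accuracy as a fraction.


Accuracy = (TP + TN) / (TP + TN + FP + FN) = (33 + 38) / 100 = 71/100.

71/100


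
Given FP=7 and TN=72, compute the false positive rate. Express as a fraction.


FPR = FP / (FP + TN) = 7 / 79 = 7/79.

7/79


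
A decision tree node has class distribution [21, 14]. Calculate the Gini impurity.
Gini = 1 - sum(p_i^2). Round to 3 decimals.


Total = 35. Proportions: 21/35, 14/35. sum(p_i^2) = 0.5200. Gini = 1 - 0.5200 = 0.4800, which rounds to 0.480.

0.480


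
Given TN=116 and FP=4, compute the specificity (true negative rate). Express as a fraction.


Specificity = TN / (TN + FP) = 116 / 120 = 29/30.

29/30


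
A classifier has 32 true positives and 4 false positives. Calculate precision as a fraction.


Precision = TP / (TP + FP) = 32 / 36 = 8/9.

8/9


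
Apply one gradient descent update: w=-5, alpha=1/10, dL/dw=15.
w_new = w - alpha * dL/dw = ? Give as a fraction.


w_new = -5 - 1/10 * 15 = -5 - 3/2 = -13/2.

-13/2


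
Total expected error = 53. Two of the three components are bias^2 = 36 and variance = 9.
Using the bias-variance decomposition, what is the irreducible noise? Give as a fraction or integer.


Total error = bias^2 + variance + irreducible noise. So irreducible noise = 53 - 36 - 9 = 8.

8


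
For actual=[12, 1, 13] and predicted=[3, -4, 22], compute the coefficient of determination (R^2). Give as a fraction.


Mean(y) = 26/3. SS_res = 187. SS_tot = 266/3. R^2 = 1 - 187/(266/3) = -295/266.

-295/266


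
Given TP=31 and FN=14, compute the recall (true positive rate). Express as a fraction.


Recall = TP / (TP + FN) = 31 / 45 = 31/45.

31/45


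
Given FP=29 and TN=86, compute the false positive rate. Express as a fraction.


FPR = FP / (FP + TN) = 29 / 115 = 29/115.

29/115


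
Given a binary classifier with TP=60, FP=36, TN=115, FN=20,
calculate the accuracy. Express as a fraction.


Accuracy = (TP + TN) / (TP + TN + FP + FN) = (60 + 115) / 231 = 25/33.

25/33


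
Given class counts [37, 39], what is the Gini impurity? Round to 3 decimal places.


Total = 76. Proportions: 37/76, 39/76. sum(p_i^2) = 0.5003. Gini = 1 - 0.5003 = 0.4997, which rounds to 0.500.

0.500


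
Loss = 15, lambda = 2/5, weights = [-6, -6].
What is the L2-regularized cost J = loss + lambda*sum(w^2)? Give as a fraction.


L2 sq norm = sum(w^2) = 72. J = 15 + 2/5 * 72 = 219/5.

219/5


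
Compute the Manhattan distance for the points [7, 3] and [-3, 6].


d = sum of absolute differences: |7--3|=10 + |3-6|=3 = 13.

13


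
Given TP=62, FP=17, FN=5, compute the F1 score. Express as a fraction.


Precision = 62/79 = 62/79. Recall = 62/67 = 62/67. F1 = 2*P*R/(P+R) = 62/73.

62/73


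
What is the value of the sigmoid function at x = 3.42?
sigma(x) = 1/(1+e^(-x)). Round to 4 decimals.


sigma(3.42) = 1/(1+e^(-3.42)) = 1/(1+0.032712) = 1/1.032712 = 0.9683.

0.9683


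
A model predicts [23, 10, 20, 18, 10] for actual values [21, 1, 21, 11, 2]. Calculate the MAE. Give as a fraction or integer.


MAE = (1/5) * (|21-23|=2 + |1-10|=9 + |21-20|=1 + |11-18|=7 + |2-10|=8). Sum = 27. MAE = 27/5.

27/5


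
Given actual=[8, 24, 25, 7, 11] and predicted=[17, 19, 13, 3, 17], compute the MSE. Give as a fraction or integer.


MSE = (1/5) * ((8-17)^2=81 + (24-19)^2=25 + (25-13)^2=144 + (7-3)^2=16 + (11-17)^2=36). Sum = 302. MSE = 302/5.

302/5


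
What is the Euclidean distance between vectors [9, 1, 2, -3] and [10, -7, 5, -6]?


d = sqrt(sum of squared differences). (9-10)^2=1, (1--7)^2=64, (2-5)^2=9, (-3--6)^2=9. Sum = 83.

sqrt(83)


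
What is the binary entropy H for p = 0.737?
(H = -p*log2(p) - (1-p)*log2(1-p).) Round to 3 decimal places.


H = -0.737*log2(0.737) - 0.263*log2(0.263) = 0.831.

0.831


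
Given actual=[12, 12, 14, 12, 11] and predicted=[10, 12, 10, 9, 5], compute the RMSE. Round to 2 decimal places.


MSE = 13.0000. RMSE = sqrt(13.0000) = 3.61.

3.61


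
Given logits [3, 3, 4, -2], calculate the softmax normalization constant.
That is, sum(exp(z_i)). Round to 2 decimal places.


Denom = e^3=20.0855 + e^3=20.0855 + e^4=54.5982 + e^-2=0.1353. Sum = 94.9045, which rounds to 94.90.

94.90


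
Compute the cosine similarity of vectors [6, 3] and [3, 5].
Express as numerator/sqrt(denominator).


dot = 33. |a|^2 = 45, |b|^2 = 34. cos = 33/sqrt(1530).

33/sqrt(1530)


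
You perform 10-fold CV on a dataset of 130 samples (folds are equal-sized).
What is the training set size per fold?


Each validation fold has 130/10 = 13 samples. Training set = 130 - 13 = 117.

117


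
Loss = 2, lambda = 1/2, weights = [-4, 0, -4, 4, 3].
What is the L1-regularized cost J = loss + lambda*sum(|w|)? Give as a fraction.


L1 norm = sum(|w|) = 15. J = 2 + 1/2 * 15 = 19/2.

19/2


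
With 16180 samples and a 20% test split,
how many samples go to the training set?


Test set = 16180 * 20% = 3236. Training set = 16180 - 3236 = 12944.

12944


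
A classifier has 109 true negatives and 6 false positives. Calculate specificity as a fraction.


Specificity = TN / (TN + FP) = 109 / 115 = 109/115.

109/115


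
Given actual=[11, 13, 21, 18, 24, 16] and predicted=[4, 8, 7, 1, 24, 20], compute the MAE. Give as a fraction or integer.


MAE = (1/6) * (|11-4|=7 + |13-8|=5 + |21-7|=14 + |18-1|=17 + |24-24|=0 + |16-20|=4). Sum = 47. MAE = 47/6.

47/6


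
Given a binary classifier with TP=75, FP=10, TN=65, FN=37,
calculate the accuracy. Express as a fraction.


Accuracy = (TP + TN) / (TP + TN + FP + FN) = (75 + 65) / 187 = 140/187.

140/187


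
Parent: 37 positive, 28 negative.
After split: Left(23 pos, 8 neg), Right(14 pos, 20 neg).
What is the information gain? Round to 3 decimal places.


H(parent) = 0.9861. H(left) = 0.8238, H(right) = 0.9774. Weighted = (31/65)*0.8238 + (34/65)*0.9774 = 0.9041. IG = 0.9861 - 0.9041 = 0.0820, which rounds to 0.082.

0.082


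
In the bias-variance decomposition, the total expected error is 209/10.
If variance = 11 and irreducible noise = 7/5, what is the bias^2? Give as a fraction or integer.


Total error = bias^2 + variance + irreducible noise. So bias^2 = 209/10 - 11 - 7/5 = 17/2.

17/2


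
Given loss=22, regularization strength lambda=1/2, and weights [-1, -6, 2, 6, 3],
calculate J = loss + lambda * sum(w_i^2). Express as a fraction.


L2 sq norm = sum(w^2) = 86. J = 22 + 1/2 * 86 = 65.

65


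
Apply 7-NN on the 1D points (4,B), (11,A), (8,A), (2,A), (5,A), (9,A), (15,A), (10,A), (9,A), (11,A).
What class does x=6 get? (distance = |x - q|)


Distances: |4-6|=2, |11-6|=5, |8-6|=2, |2-6|=4, |5-6|=1, |9-6|=3, |15-6|=9, |10-6|=4, |9-6|=3, |11-6|=5. 7 nearest: (5,A), (8,A), (4,B), (9,A), (9,A), (2,A), (10,A). Counts: {'A': 6, 'B': 1}. Majority class: A.

A


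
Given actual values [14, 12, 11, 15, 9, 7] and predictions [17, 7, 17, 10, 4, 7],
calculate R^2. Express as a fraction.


Mean(y) = 34/3. SS_res = 120. SS_tot = 136/3. R^2 = 1 - 120/(136/3) = -28/17.

-28/17


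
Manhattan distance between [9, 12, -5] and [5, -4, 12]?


d = sum of absolute differences: |9-5|=4 + |12--4|=16 + |-5-12|=17 = 37.

37


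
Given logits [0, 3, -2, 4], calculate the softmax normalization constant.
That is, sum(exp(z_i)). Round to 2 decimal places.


Denom = e^0=1.0000 + e^3=20.0855 + e^-2=0.1353 + e^4=54.5982. Sum = 75.8190, which rounds to 75.82.

75.82


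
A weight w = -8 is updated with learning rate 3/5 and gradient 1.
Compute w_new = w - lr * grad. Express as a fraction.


w_new = -8 - 3/5 * 1 = -8 - 3/5 = -43/5.

-43/5


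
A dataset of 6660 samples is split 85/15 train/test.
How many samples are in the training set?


Test set = 6660 * 15% = 999. Training set = 6660 - 999 = 5661.

5661


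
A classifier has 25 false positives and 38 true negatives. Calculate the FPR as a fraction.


FPR = FP / (FP + TN) = 25 / 63 = 25/63.

25/63


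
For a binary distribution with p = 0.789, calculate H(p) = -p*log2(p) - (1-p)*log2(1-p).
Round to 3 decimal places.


H = -0.789*log2(0.789) - 0.211*log2(0.211) = 0.743.

0.743


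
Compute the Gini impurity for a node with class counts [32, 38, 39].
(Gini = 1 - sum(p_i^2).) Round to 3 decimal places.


Total = 109. Proportions: 32/109, 38/109, 39/109. sum(p_i^2) = 0.3357. Gini = 1 - 0.3357 = 0.6643, which rounds to 0.664.

0.664


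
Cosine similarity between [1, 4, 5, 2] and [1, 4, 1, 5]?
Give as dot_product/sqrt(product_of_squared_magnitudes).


dot = 32. |a|^2 = 46, |b|^2 = 43. cos = 32/sqrt(1978).

32/sqrt(1978)


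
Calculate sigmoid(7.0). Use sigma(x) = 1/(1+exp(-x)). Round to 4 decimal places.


sigma(7.0) = 1/(1+e^(-7.0)) = 1/(1+0.000912) = 1/1.000912 = 0.9991.

0.9991


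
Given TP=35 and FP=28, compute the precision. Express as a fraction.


Precision = TP / (TP + FP) = 35 / 63 = 5/9.

5/9


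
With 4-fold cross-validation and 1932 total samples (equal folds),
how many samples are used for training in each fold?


Each validation fold has 1932/4 = 483 samples. Training set = 1932 - 483 = 1449.

1449


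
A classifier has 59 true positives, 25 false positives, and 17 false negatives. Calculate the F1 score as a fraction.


Precision = 59/84 = 59/84. Recall = 59/76 = 59/76. F1 = 2*P*R/(P+R) = 59/80.

59/80


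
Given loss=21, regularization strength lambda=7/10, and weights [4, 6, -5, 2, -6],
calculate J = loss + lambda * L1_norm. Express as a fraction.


L1 norm = sum(|w|) = 23. J = 21 + 7/10 * 23 = 371/10.

371/10


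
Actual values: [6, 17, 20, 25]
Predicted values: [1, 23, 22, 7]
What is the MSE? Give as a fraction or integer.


MSE = (1/4) * ((6-1)^2=25 + (17-23)^2=36 + (20-22)^2=4 + (25-7)^2=324). Sum = 389. MSE = 389/4.

389/4


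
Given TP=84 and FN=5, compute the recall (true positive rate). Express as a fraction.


Recall = TP / (TP + FN) = 84 / 89 = 84/89.

84/89


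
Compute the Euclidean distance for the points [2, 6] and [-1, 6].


d = sqrt(sum of squared differences). (2--1)^2=9, (6-6)^2=0. Sum = 9.

3


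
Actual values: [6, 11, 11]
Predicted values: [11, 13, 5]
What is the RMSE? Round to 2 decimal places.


MSE = 21.6667. RMSE = sqrt(21.6667) = 4.65.

4.65


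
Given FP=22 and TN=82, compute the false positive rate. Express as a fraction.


FPR = FP / (FP + TN) = 22 / 104 = 11/52.

11/52


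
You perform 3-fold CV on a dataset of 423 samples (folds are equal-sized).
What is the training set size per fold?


Each validation fold has 423/3 = 141 samples. Training set = 423 - 141 = 282.

282


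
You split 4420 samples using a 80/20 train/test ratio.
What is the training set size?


Test set = 4420 * 20% = 884. Training set = 4420 - 884 = 3536.

3536


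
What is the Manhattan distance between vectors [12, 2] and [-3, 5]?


d = sum of absolute differences: |12--3|=15 + |2-5|=3 = 18.

18


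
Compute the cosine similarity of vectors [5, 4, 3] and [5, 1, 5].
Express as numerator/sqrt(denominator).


dot = 44. |a|^2 = 50, |b|^2 = 51. cos = 44/sqrt(2550).

44/sqrt(2550)


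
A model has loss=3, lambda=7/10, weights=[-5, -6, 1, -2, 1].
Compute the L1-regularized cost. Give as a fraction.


L1 norm = sum(|w|) = 15. J = 3 + 7/10 * 15 = 27/2.

27/2


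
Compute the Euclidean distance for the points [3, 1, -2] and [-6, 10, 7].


d = sqrt(sum of squared differences). (3--6)^2=81, (1-10)^2=81, (-2-7)^2=81. Sum = 243.

sqrt(243)


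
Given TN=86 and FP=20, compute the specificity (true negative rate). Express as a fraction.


Specificity = TN / (TN + FP) = 86 / 106 = 43/53.

43/53


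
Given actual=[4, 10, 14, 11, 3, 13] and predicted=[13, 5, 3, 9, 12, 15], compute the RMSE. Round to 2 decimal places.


MSE = 52.6667. RMSE = sqrt(52.6667) = 7.26.

7.26


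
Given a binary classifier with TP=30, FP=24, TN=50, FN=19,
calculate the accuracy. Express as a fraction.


Accuracy = (TP + TN) / (TP + TN + FP + FN) = (30 + 50) / 123 = 80/123.

80/123


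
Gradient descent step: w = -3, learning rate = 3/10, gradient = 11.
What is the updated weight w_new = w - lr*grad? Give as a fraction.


w_new = -3 - 3/10 * 11 = -3 - 33/10 = -63/10.

-63/10


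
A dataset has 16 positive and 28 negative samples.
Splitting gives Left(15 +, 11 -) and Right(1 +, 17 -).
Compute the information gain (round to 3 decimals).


H(parent) = 0.9457. H(left) = 0.9829, H(right) = 0.3095. Weighted = (26/44)*0.9829 + (18/44)*0.3095 = 0.7074. IG = 0.9457 - 0.7074 = 0.2383, which rounds to 0.238.

0.238


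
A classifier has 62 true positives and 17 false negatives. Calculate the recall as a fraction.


Recall = TP / (TP + FN) = 62 / 79 = 62/79.

62/79


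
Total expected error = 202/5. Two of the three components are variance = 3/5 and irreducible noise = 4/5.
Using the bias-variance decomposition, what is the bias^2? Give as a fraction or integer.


Total error = bias^2 + variance + irreducible noise. So bias^2 = 202/5 - 3/5 - 4/5 = 39.

39


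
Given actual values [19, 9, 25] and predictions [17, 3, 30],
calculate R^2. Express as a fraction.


Mean(y) = 53/3. SS_res = 65. SS_tot = 392/3. R^2 = 1 - 65/(392/3) = 197/392.

197/392


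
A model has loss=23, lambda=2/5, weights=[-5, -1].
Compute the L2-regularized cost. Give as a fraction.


L2 sq norm = sum(w^2) = 26. J = 23 + 2/5 * 26 = 167/5.

167/5


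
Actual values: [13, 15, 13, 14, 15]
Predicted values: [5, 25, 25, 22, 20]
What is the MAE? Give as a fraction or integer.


MAE = (1/5) * (|13-5|=8 + |15-25|=10 + |13-25|=12 + |14-22|=8 + |15-20|=5). Sum = 43. MAE = 43/5.

43/5


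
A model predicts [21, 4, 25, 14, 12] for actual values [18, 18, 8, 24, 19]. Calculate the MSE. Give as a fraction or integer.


MSE = (1/5) * ((18-21)^2=9 + (18-4)^2=196 + (8-25)^2=289 + (24-14)^2=100 + (19-12)^2=49). Sum = 643. MSE = 643/5.

643/5


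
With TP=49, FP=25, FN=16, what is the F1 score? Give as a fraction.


Precision = 49/74 = 49/74. Recall = 49/65 = 49/65. F1 = 2*P*R/(P+R) = 98/139.

98/139


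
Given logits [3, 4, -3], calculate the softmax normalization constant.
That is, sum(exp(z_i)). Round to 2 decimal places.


Denom = e^3=20.0855 + e^4=54.5982 + e^-3=0.0498. Sum = 74.7335, which rounds to 74.73.

74.73


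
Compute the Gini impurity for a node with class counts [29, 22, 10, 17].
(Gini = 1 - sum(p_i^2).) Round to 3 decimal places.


Total = 78. Proportions: 29/78, 22/78, 10/78, 17/78. sum(p_i^2) = 0.2817. Gini = 1 - 0.2817 = 0.7183, which rounds to 0.718.

0.718


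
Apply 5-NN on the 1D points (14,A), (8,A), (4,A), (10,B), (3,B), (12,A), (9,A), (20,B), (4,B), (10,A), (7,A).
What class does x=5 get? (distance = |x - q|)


Distances: |14-5|=9, |8-5|=3, |4-5|=1, |10-5|=5, |3-5|=2, |12-5|=7, |9-5|=4, |20-5|=15, |4-5|=1, |10-5|=5, |7-5|=2. 5 nearest: (4,A), (4,B), (7,A), (3,B), (8,A). Counts: {'A': 3, 'B': 2}. Majority class: A.

A


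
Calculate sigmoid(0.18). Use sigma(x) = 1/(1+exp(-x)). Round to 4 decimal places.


sigma(0.18) = 1/(1+e^(-0.18)) = 1/(1+0.835270) = 1/1.835270 = 0.5449.

0.5449


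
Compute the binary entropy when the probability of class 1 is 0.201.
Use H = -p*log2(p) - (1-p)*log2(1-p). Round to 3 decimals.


H = -0.201*log2(0.201) - 0.799*log2(0.799) = 0.724.

0.724


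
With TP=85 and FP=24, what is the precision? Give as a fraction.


Precision = TP / (TP + FP) = 85 / 109 = 85/109.

85/109


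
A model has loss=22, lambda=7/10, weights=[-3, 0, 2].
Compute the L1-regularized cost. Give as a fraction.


L1 norm = sum(|w|) = 5. J = 22 + 7/10 * 5 = 51/2.

51/2


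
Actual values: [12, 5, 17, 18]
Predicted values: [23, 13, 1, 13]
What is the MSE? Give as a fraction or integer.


MSE = (1/4) * ((12-23)^2=121 + (5-13)^2=64 + (17-1)^2=256 + (18-13)^2=25). Sum = 466. MSE = 233/2.

233/2


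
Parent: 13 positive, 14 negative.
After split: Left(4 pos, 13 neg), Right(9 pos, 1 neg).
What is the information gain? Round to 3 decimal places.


H(parent) = 0.9990. H(left) = 0.7871, H(right) = 0.4690. Weighted = (17/27)*0.7871 + (10/27)*0.4690 = 0.6693. IG = 0.9990 - 0.6693 = 0.3297, which rounds to 0.330.

0.330


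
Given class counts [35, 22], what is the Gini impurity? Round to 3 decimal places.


Total = 57. Proportions: 35/57, 22/57. sum(p_i^2) = 0.5260. Gini = 1 - 0.5260 = 0.4740, which rounds to 0.474.

0.474


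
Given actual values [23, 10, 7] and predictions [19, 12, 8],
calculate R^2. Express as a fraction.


Mean(y) = 40/3. SS_res = 21. SS_tot = 434/3. R^2 = 1 - 21/(434/3) = 53/62.

53/62


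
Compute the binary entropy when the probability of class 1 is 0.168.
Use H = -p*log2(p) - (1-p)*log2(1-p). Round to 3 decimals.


H = -0.168*log2(0.168) - 0.832*log2(0.832) = 0.653.

0.653


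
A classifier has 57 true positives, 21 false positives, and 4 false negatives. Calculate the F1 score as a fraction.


Precision = 57/78 = 19/26. Recall = 57/61 = 57/61. F1 = 2*P*R/(P+R) = 114/139.

114/139


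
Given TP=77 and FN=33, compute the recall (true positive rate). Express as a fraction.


Recall = TP / (TP + FN) = 77 / 110 = 7/10.

7/10


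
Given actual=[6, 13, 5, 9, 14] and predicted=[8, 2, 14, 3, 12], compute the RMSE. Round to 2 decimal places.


MSE = 49.2000. RMSE = sqrt(49.2000) = 7.01.

7.01


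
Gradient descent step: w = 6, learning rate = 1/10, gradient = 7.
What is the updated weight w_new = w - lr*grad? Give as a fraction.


w_new = 6 - 1/10 * 7 = 6 - 7/10 = 53/10.

53/10


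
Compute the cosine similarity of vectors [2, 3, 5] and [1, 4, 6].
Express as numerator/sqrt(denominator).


dot = 44. |a|^2 = 38, |b|^2 = 53. cos = 44/sqrt(2014).

44/sqrt(2014)


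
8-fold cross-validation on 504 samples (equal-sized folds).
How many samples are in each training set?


Each validation fold has 504/8 = 63 samples. Training set = 504 - 63 = 441.

441


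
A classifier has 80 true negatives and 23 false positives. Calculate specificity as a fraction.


Specificity = TN / (TN + FP) = 80 / 103 = 80/103.

80/103


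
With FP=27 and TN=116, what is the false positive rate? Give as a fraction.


FPR = FP / (FP + TN) = 27 / 143 = 27/143.

27/143


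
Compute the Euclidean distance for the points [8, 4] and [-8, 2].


d = sqrt(sum of squared differences). (8--8)^2=256, (4-2)^2=4. Sum = 260.

sqrt(260)


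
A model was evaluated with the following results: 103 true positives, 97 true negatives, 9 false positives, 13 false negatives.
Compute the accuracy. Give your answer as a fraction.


Accuracy = (TP + TN) / (TP + TN + FP + FN) = (103 + 97) / 222 = 100/111.

100/111


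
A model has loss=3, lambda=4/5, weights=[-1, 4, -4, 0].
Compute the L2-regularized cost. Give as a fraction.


L2 sq norm = sum(w^2) = 33. J = 3 + 4/5 * 33 = 147/5.

147/5


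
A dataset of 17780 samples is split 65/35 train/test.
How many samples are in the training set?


Test set = 17780 * 35% = 6223. Training set = 17780 - 6223 = 11557.

11557


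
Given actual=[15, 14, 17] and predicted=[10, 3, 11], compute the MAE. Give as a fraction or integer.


MAE = (1/3) * (|15-10|=5 + |14-3|=11 + |17-11|=6). Sum = 22. MAE = 22/3.

22/3


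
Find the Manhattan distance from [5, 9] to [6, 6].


d = sum of absolute differences: |5-6|=1 + |9-6|=3 = 4.

4


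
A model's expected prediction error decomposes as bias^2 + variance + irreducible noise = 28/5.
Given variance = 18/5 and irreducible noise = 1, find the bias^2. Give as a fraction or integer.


Total error = bias^2 + variance + irreducible noise. So bias^2 = 28/5 - 18/5 - 1 = 1.

1


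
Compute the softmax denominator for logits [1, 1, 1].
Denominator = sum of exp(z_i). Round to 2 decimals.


Denom = e^1=2.7183 + e^1=2.7183 + e^1=2.7183. Sum = 8.1549, which rounds to 8.15.

8.15


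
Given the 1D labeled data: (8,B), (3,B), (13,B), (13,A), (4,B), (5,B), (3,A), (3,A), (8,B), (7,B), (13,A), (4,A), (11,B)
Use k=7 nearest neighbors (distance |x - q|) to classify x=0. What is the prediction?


Distances: |8-0|=8, |3-0|=3, |13-0|=13, |13-0|=13, |4-0|=4, |5-0|=5, |3-0|=3, |3-0|=3, |8-0|=8, |7-0|=7, |13-0|=13, |4-0|=4, |11-0|=11. 7 nearest: (3,A), (3,A), (3,B), (4,A), (4,B), (5,B), (7,B). Counts: {'A': 3, 'B': 4}. Majority class: B.

B


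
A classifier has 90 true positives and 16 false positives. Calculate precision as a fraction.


Precision = TP / (TP + FP) = 90 / 106 = 45/53.

45/53


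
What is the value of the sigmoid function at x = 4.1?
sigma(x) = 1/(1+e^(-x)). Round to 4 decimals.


sigma(4.1) = 1/(1+e^(-4.1)) = 1/(1+0.016573) = 1/1.016573 = 0.9837.

0.9837


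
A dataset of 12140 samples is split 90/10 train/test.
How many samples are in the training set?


Test set = 12140 * 10% = 1214. Training set = 12140 - 1214 = 10926.

10926


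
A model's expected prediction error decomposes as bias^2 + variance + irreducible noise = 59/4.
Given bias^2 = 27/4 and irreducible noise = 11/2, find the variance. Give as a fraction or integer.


Total error = bias^2 + variance + irreducible noise. So variance = 59/4 - 27/4 - 11/2 = 5/2.

5/2


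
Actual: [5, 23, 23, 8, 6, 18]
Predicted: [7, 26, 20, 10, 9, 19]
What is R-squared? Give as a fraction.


Mean(y) = 83/6. SS_res = 36. SS_tot = 2153/6. R^2 = 1 - 36/(2153/6) = 1937/2153.

1937/2153


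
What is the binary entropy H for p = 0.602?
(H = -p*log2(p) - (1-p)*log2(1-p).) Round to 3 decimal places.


H = -0.602*log2(0.602) - 0.398*log2(0.398) = 0.970.

0.970


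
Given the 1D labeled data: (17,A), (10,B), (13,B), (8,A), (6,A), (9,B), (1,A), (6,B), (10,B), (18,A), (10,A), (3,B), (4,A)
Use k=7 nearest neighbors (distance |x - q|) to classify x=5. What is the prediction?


Distances: |17-5|=12, |10-5|=5, |13-5|=8, |8-5|=3, |6-5|=1, |9-5|=4, |1-5|=4, |6-5|=1, |10-5|=5, |18-5|=13, |10-5|=5, |3-5|=2, |4-5|=1. 7 nearest: (6,A), (4,A), (6,B), (3,B), (8,A), (1,A), (9,B). Counts: {'A': 4, 'B': 3}. Majority class: A.

A
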